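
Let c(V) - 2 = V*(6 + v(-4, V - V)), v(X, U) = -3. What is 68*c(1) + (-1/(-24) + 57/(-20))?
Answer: 40463/120 ≈ 337.19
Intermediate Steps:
c(V) = 2 + 3*V (c(V) = 2 + V*(6 - 3) = 2 + V*3 = 2 + 3*V)
68*c(1) + (-1/(-24) + 57/(-20)) = 68*(2 + 3*1) + (-1/(-24) + 57/(-20)) = 68*(2 + 3) + (-1*(-1/24) + 57*(-1/20)) = 68*5 + (1/24 - 57/20) = 340 - 337/120 = 40463/120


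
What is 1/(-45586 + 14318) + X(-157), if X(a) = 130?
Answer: 4064839/31268 ≈ 130.00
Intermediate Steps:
1/(-45586 + 14318) + X(-157) = 1/(-45586 + 14318) + 130 = 1/(-31268) + 130 = -1/31268 + 130 = 4064839/31268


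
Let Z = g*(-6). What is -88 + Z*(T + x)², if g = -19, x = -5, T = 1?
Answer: 1736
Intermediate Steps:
Z = 114 (Z = -19*(-6) = 114)
-88 + Z*(T + x)² = -88 + 114*(1 - 5)² = -88 + 114*(-4)² = -88 + 114*16 = -88 + 1824 = 1736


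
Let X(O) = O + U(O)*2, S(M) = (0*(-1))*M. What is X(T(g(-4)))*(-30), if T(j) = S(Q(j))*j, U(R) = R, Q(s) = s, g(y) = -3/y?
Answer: 0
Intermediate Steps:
S(M) = 0 (S(M) = 0*M = 0)
T(j) = 0 (T(j) = 0*j = 0)
X(O) = 3*O (X(O) = O + O*2 = O + 2*O = 3*O)
X(T(g(-4)))*(-30) = (3*0)*(-30) = 0*(-30) = 0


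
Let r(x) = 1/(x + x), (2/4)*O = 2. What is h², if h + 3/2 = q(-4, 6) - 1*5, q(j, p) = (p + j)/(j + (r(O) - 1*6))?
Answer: 1121481/24964 ≈ 44.924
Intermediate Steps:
O = 4 (O = 2*2 = 4)
r(x) = 1/(2*x)
q(j, p) = (j + p)/(-47/8 + j) (q(j, p) = (p + j)/(j + ((½)/4 - 1*6)) = (j + p)/(j + ((½)*(¼) - 6)) = (j + p)/(j + (⅛ - 6)) = (j + p)/(j - 47/8) = (j + p)/(-47/8 + j))
h = -1059/158 (h = -3/2 + (8*(-4 + 6)/(-47 + 8*(-4)) - 1*5) = -3/2 + (8*2/(-47 - 32) - 5) = -3/2 + (8*2/(-79) - 5) = -3/2 + (8*(-1/79)*2 - 5) = -3/2 + (-16/79 - 5) = -3/2 - 411/79 = -1059/158 ≈ -6.7025)
h² = (-1059/158)² = 1121481/24964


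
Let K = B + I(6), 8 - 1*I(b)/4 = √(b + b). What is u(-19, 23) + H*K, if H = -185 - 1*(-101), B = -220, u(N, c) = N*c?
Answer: 15355 + 672*√3 ≈ 16519.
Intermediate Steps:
H = -84 (H = -185 + 101 = -84)
I(b) = 32 - 4*√2*√b (I(b) = 32 - 4*√(b + b) = 32 - 4*√2*√b)
K = -188 - 8*√3 (K = -220 + (32 - 4*√2*√6) = -220 + (32 - 8*√3) = -188 - 8*√3 ≈ -201.86)
u(-19, 23) + H*K = -19*23 - 84*(-188 - 8*√3) = -437 + (15792 + 672*√3) = 15355 + 672*√3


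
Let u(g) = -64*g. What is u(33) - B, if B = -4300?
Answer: 2188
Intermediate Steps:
u(33) - B = -64*33 - 1*(-4300) = -2112 + 4300 = 2188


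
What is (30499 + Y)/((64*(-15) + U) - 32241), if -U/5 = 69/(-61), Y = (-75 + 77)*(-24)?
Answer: -1857511/2024916 ≈ -0.91733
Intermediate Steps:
Y = -48 (Y = 2*(-24) = -48)
U = 345/61 (U = -345/(-61) = -345*(-1)/61 = -5*(-69/61) = 345/61 ≈ 5.6557)
(30499 + Y)/((64*(-15) + U) - 32241) = (30499 - 48)/((64*(-15) + 345/61) - 32241) = 30451/((-960 + 345/61) - 32241) = 30451/(-58215/61 - 32241) = 30451/(-2024916/61) = 30451*(-61/2024916) = -1857511/2024916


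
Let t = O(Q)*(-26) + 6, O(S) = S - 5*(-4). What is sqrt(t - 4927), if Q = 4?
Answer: I*sqrt(5545) ≈ 74.465*I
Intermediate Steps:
O(S) = 20 + S (O(S) = S + 20 = 20 + S)
t = -618 (t = (20 + 4)*(-26) + 6 = 24*(-26) + 6 = -624 + 6 = -618)
sqrt(t - 4927) = sqrt(-618 - 4927) = sqrt(-5545) = I*sqrt(5545)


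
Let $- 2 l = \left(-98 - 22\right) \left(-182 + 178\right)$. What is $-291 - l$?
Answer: $-51$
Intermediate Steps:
$l = -240$ ($l = - \frac{\left(-98 - 22\right) \left(-182 + 178\right)}{2} = - \frac{\left(-120\right) \left(-4\right)}{2} = \left(- \frac{1}{2}\right) 480 = -240$)
$-291 - l = -291 - -240 = -291 + 240 = -51$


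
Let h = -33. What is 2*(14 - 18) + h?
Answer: -41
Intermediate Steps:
2*(14 - 18) + h = 2*(14 - 18) - 33 = 2*(-4) - 33 = -8 - 33 = -41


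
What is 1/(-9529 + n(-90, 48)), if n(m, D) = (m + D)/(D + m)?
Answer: -1/9528 ≈ -0.00010495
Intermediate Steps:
n(m, D) = 1 (n(m, D) = (D + m)/(D + m) = 1)
1/(-9529 + n(-90, 48)) = 1/(-9529 + 1) = 1/(-9528) = -1/9528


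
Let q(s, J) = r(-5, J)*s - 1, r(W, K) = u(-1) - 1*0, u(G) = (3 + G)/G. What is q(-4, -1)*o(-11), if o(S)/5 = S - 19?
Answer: -1050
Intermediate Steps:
u(G) = (3 + G)/G
r(W, K) = -2 (r(W, K) = (3 - 1)/(-1) - 1*0 = -1*2 + 0 = -2 + 0 = -2)
o(S) = -95 + 5*S (o(S) = 5*(S - 19) = 5*(-19 + S) = -95 + 5*S)
q(s, J) = -1 - 2*s (q(s, J) = -2*s - 1 = -1 - 2*s)
q(-4, -1)*o(-11) = (-1 - 2*(-4))*(-95 + 5*(-11)) = (-1 + 8)*(-95 - 55) = 7*(-150) = -1050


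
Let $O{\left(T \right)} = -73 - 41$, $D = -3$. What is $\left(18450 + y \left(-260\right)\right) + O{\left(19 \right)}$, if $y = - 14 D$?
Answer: $7416$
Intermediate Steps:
$O{\left(T \right)} = -114$
$y = 42$ ($y = \left(-14\right) \left(-3\right) = 42$)
$\left(18450 + y \left(-260\right)\right) + O{\left(19 \right)} = \left(18450 + 42 \left(-260\right)\right) - 114 = \left(18450 - 10920\right) - 114 = 7530 - 114 = 7416$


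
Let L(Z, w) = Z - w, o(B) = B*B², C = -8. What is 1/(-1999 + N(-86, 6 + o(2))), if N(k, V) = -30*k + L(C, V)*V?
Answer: 1/273 ≈ 0.0036630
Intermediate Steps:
o(B) = B³
N(k, V) = -30*k + V*(-8 - V) (N(k, V) = -30*k + (-8 - V)*V = -30*k + V*(-8 - V))
1/(-1999 + N(-86, 6 + o(2))) = 1/(-1999 + (-30*(-86) - (6 + 2³)*(8 + (6 + 2³)))) = 1/(-1999 + (2580 - (6 + 8)*(8 + (6 + 8)))) = 1/(-1999 + (2580 - 1*14*(8 + 14))) = 1/(-1999 + (2580 - 1*14*22)) = 1/(-1999 + (2580 - 308)) = 1/(-1999 + 2272) = 1/273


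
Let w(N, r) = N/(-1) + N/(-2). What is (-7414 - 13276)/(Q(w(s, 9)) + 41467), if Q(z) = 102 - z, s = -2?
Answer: -10345/20783 ≈ -0.49776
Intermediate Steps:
w(N, r) = -3*N/2 (w(N, r) = N*(-1) + N*(-½) = -N - N/2 = -3*N/2)
(-7414 - 13276)/(Q(w(s, 9)) + 41467) = (-7414 - 13276)/((102 - (-3)*(-2)/2) + 41467) = -20690/((102 - 1*3) + 41467) = -20690/((102 - 3) + 41467) = -20690/(99 + 41467) = -20690/41566 = -20690*1/41566 = -10345/20783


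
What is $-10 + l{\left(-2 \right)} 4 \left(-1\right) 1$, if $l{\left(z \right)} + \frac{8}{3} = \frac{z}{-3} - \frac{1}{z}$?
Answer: $-4$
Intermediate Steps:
$l{\left(z \right)} = - \frac{8}{3} - \frac{1}{z} - \frac{z}{3}$ ($l{\left(z \right)} = - \frac{8}{3} + \left(\frac{z}{-3} - \frac{1}{z}\right) = - \frac{8}{3} + \left(z \left(- \frac{1}{3}\right) - \frac{1}{z}\right) = - \frac{8}{3} - \left(\frac{1}{z} + \frac{z}{3}\right) = - \frac{8}{3} - \frac{1}{z} - \frac{z}{3}$)
$-10 + l{\left(-2 \right)} 4 \left(-1\right) 1 = -10 + \frac{-3 - - 2 \left(8 - 2\right)}{3 \left(-2\right)} 4 \left(-1\right) 1 = -10 + \frac{1}{3} \left(- \frac{1}{2}\right) \left(-3 - \left(-2\right) 6\right) \left(\left(-4\right) 1\right) = -10 + \frac{1}{3} \left(- \frac{1}{2}\right) \left(-3 + 12\right) \left(-4\right) = -10 + \frac{1}{3} \left(- \frac{1}{2}\right) 9 \left(-4\right) = -10 - -6 = -10 + 6 = -4$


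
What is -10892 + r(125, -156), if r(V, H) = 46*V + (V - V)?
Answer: -5142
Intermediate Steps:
r(V, H) = 46*V (r(V, H) = 46*V + 0 = 46*V)
-10892 + r(125, -156) = -10892 + 46*125 = -10892 + 5750 = -5142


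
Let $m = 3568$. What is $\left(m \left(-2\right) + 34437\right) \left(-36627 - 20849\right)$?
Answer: $-1569152276$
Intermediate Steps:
$\left(m \left(-2\right) + 34437\right) \left(-36627 - 20849\right) = \left(3568 \left(-2\right) + 34437\right) \left(-36627 - 20849\right) = \left(-7136 + 34437\right) \left(-57476\right) = 27301 \left(-57476\right) = -1569152276$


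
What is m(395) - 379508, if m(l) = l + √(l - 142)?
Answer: -379113 + √253 ≈ -3.7910e+5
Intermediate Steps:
m(l) = l + √(-142 + l)
m(395) - 379508 = (395 + √(-142 + 395)) - 379508 = (395 + √253) - 379508 = -379113 + √253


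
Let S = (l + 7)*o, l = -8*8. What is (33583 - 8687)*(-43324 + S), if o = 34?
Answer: -1126842752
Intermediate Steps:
l = -64
S = -1938 (S = (-64 + 7)*34 = -57*34 = -1938)
(33583 - 8687)*(-43324 + S) = (33583 - 8687)*(-43324 - 1938) = 24896*(-45262) = -1126842752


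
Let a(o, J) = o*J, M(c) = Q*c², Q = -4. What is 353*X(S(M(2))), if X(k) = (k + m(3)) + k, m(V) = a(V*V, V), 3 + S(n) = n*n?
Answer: 188149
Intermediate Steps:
M(c) = -4*c²
a(o, J) = J*o
S(n) = -3 + n² (S(n) = -3 + n*n = -3 + n²)
m(V) = V³ (m(V) = V*(V*V) = V*V² = V³)
X(k) = 27 + 2*k (X(k) = (k + 3³) + k = (k + 27) + k = (27 + k) + k = 27 + 2*k)
353*X(S(M(2))) = 353*(27 + 2*(-3 + (-4*2²)²)) = 353*(27 + 2*(-3 + (-4*4)²)) = 353*(27 + 2*(-3 + (-16)²)) = 353*(27 + 2*(-3 + 256)) = 353*(27 + 2*253) = 353*(27 + 506) = 353*533 = 188149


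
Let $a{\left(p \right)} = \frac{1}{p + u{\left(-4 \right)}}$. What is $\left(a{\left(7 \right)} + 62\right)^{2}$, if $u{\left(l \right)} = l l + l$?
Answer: $\frac{1390041}{361} \approx 3850.5$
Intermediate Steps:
$u{\left(l \right)} = l + l^{2}$ ($u{\left(l \right)} = l^{2} + l = l + l^{2}$)
$a{\left(p \right)} = \frac{1}{12 + p}$ ($a{\left(p \right)} = \frac{1}{p - 4 \left(1 - 4\right)} = \frac{1}{p - -12} = \frac{1}{p + 12} = \frac{1}{12 + p}$)
$\left(a{\left(7 \right)} + 62\right)^{2} = \left(\frac{1}{12 + 7} + 62\right)^{2} = \left(\frac{1}{19} + 62\right)^{2} = \left(\frac{1179}{19}\right)^{2} = \frac{1390041}{361}$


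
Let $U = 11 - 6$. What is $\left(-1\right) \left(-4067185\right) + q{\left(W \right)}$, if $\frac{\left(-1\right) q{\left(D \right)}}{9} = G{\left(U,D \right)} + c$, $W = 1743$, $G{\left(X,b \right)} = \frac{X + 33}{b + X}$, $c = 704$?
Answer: $\frac{186799045}{46} \approx 4.0608 \cdot 10^{6}$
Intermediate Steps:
$U = 5$
$G{\left(X,b \right)} = \frac{33 + X}{X + b}$
$q{\left(D \right)} = -6336 - \frac{342}{5 + D}$ ($q{\left(D \right)} = - 9 \left(\frac{33 + 5}{5 + D} + 704\right) = - 9 \left(\frac{1}{5 + D} 38 + 704\right) = - 9 \left(\frac{38}{5 + D} + 704\right) = - 9 \left(704 + \frac{38}{5 + D}\right) = -6336 - \frac{342}{5 + D}$)
$\left(-1\right) \left(-4067185\right) + q{\left(W \right)} = \left(-1\right) \left(-4067185\right) + \frac{18 \left(-1779 - 613536\right)}{5 + 1743} = 4067185 + \frac{18 \left(-1779 - 613536\right)}{1748} = 4067185 + 18 \cdot \frac{1}{1748} \left(-615315\right) = 4067185 - \frac{291465}{46} = \frac{186799045}{46}$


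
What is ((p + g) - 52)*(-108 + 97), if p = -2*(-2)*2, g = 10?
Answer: 374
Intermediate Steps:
p = 8 (p = 4*2 = 8)
((p + g) - 52)*(-108 + 97) = ((8 + 10) - 52)*(-108 + 97) = (18 - 52)*(-11) = -34*(-11) = 374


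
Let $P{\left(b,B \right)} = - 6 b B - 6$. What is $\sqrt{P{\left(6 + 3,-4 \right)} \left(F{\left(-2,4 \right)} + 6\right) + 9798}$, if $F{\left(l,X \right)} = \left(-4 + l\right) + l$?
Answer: $3 \sqrt{1042} \approx 96.84$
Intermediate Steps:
$F{\left(l,X \right)} = -4 + 2 l$
$P{\left(b,B \right)} = -6 - 6 B b$ ($P{\left(b,B \right)} = - 6 B b - 6 = -6 - 6 B b$)
$\sqrt{P{\left(6 + 3,-4 \right)} \left(F{\left(-2,4 \right)} + 6\right) + 9798} = \sqrt{\left(-6 - - 24 \left(6 + 3\right)\right) \left(\left(-4 + 2 \left(-2\right)\right) + 6\right) + 9798} = \sqrt{\left(-6 - \left(-24\right) 9\right) \left(\left(-4 - 4\right) + 6\right) + 9798} = \sqrt{\left(-6 + 216\right) \left(-8 + 6\right) + 9798} = \sqrt{210 \left(-2\right) + 9798} = \sqrt{-420 + 9798} = \sqrt{9378} = 3 \sqrt{1042}$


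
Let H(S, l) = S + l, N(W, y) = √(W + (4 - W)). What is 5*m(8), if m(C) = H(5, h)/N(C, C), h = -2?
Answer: 15/2 ≈ 7.5000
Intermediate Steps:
N(W, y) = 2 (N(W, y) = √4 = 2)
m(C) = 3/2 (m(C) = (5 - 2)/2 = 3*(½) = 3/2)
5*m(8) = 5*(3/2) = 15/2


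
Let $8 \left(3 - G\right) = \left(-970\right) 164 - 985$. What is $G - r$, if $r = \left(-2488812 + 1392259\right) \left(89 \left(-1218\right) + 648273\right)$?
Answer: $\frac{4735977477393}{8} \approx 5.92 \cdot 10^{11}$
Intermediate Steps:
$r = -591997164663$ ($r = - 1096553 \left(-108402 + 648273\right) = \left(-1096553\right) 539871 = -591997164663$)
$G = \frac{160089}{8}$ ($G = 3 - \frac{\left(-970\right) 164 - 985}{8} = 3 - \frac{-159080 - 985}{8} = 3 - - \frac{160065}{8} = 3 + \frac{160065}{8} = \frac{160089}{8} \approx 20011.0$)
$G - r = \frac{160089}{8} - -591997164663 = \frac{160089}{8} + 591997164663 = \frac{4735977477393}{8}$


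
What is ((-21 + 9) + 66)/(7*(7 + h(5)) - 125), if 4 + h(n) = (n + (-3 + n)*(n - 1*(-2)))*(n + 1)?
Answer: 27/347 ≈ 0.077810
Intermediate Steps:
h(n) = -4 + (1 + n)*(n + (-3 + n)*(2 + n)) (h(n) = -4 + (n + (-3 + n)*(n - 1*(-2)))*(n + 1) = -4 + (n + (-3 + n)*(n + 2))*(1 + n) = -4 + (n + (-3 + n)*(2 + n))*(1 + n) = -4 + (1 + n)*(n + (-3 + n)*(2 + n)))
((-21 + 9) + 66)/(7*(7 + h(5)) - 125) = ((-21 + 9) + 66)/(7*(7 + (-10 + 5**2 + 5**3 - 6*5)) - 125) = (-12 + 66)/(7*(7 + (-10 + 25 + 125 - 30)) - 125) = 54/(7*(7 + 110) - 125) = 54/(7*117 - 125) = 54/(819 - 125) = 54/694 = (1/694)*54 = 27/347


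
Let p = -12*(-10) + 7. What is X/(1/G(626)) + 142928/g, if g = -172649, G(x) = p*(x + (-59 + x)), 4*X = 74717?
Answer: 1954463920346451/690596 ≈ 2.8301e+9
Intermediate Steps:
X = 74717/4 (X = (¼)*74717 = 74717/4 ≈ 18679.)
p = 127 (p = 120 + 7 = 127)
G(x) = -7493 + 254*x (G(x) = 127*(x + (-59 + x)) = 127*(-59 + 2*x) = -7493 + 254*x)
X/(1/G(626)) + 142928/g = 74717/(4*(1/(-7493 + 254*626))) + 142928/(-172649) = 74717/(4*(1/(-7493 + 159004))) + 142928*(-1/172649) = 74717/(4*(1/151511)) - 142928/172649 = (74717/4)*151511 - 142928/172649 = 11320447387/4 - 142928/172649 = 1954463920346451/690596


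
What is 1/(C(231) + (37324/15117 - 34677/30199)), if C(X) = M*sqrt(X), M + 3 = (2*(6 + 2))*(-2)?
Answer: -25022815713726051/5361287003031895011226 - 7294312994964383115*sqrt(231)/58974157033350845123486 ≈ -0.0018845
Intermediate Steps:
M = -35 (M = -3 + (2*(6 + 2))*(-2) = -3 + (2*8)*(-2) = -3 + 16*(-2) = -3 - 32 = -35)
C(X) = -35*sqrt(X)
1/(C(231) + (37324/15117 - 34677/30199)) = 1/(-35*sqrt(231) + (37324/15117 - 34677/30199)) = 1/(-35*sqrt(231) + 602935267/456518283) = 1/(602935267/456518283 - 35*sqrt(231))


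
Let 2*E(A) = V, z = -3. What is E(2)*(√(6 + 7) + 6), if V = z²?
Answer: 27 + 9*√13/2 ≈ 43.225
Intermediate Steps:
V = 9 (V = (-3)² = 9)
E(A) = 9/2 (E(A) = (½)*9 = 9/2)
E(2)*(√(6 + 7) + 6) = 9*(√(6 + 7) + 6)/2 = 9*(√13 + 6)/2 = 9*(6 + √13)/2 = 27 + 9*√13/2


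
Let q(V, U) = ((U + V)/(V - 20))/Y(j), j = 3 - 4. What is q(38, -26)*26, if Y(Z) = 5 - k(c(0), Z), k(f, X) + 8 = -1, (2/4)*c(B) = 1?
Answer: 26/21 ≈ 1.2381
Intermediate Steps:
c(B) = 2 (c(B) = 2*1 = 2)
k(f, X) = -9 (k(f, X) = -8 - 1 = -9)
j = -1
Y(Z) = 14 (Y(Z) = 5 - 1*(-9) = 5 + 9 = 14)
q(V, U) = (U + V)/(14*(-20 + V)) (q(V, U) = ((U + V)/(V - 20))/14 = ((U + V)/(-20 + V))*(1/14) = (U + V)/(14*(-20 + V)))
q(38, -26)*26 = ((-26 + 38)/(14*(-20 + 38)))*26 = ((1/14)*12/18)*26 = ((1/14)*(1/18)*12)*26 = (1/21)*26 = 26/21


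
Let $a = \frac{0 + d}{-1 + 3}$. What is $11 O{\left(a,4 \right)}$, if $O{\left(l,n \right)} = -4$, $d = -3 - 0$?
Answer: $-44$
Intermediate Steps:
$d = -3$ ($d = -3 + 0 = -3$)
$a = - \frac{3}{2}$ ($a = \frac{0 - 3}{-1 + 3} = - \frac{3}{2} \approx -1.5$)
$11 O{\left(a,4 \right)} = 11 \left(-4\right) = -44$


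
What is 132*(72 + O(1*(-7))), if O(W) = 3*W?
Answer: 6732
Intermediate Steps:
132*(72 + O(1*(-7))) = 132*(72 + 3*(1*(-7))) = 132*(72 + 3*(-7)) = 132*(72 - 21) = 132*51 = 6732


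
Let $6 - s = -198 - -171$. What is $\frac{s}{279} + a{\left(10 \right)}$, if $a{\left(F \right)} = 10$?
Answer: $\frac{941}{93} \approx 10.118$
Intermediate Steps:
$s = 33$ ($s = 6 - \left(-198 - -171\right) = 6 - \left(-198 + 171\right) = 6 - -27 = 6 + 27 = 33$)
$\frac{s}{279} + a{\left(10 \right)} = \frac{1}{279} \cdot 33 + 10 = \frac{11}{93} + 10 = \frac{941}{93}$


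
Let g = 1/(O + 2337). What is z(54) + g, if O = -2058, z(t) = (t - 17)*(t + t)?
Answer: 1114885/279 ≈ 3996.0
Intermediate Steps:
z(t) = 2*t*(-17 + t) (z(t) = (-17 + t)*(2*t) = 2*t*(-17 + t))
g = 1/279 (g = 1/(-2058 + 2337) = 1/279 ≈ 0.0035842)
z(54) + g = 2*54*(-17 + 54) + 1/279 = 2*54*37 + 1/279 = 3996 + 1/279 = 1114885/279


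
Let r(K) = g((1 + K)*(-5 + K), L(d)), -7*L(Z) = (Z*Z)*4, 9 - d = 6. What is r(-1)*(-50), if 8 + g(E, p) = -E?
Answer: 400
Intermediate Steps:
d = 3 (d = 9 - 1*6 = 9 - 6 = 3)
L(Z) = -4*Z**2/7 (L(Z) = -Z*Z*4/7 = -Z**2*4/7 = -4*Z**2/7)
g(E, p) = -8 - E
r(K) = -8 - (1 + K)*(-5 + K)
r(-1)*(-50) = (-3 - 1*(-1)**2 + 4*(-1))*(-50) = (-3 - 1*1 - 4)*(-50) = (-3 - 1 - 4)*(-50) = -8*(-50) = 400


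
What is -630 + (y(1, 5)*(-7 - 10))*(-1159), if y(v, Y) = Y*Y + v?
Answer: 511648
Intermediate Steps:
y(v, Y) = v + Y² (y(v, Y) = Y² + v = v + Y²)
-630 + (y(1, 5)*(-7 - 10))*(-1159) = -630 + ((1 + 5²)*(-7 - 10))*(-1159) = -630 + ((1 + 25)*(-17))*(-1159) = -630 + (26*(-17))*(-1159) = -630 - 442*(-1159) = -630 + 512278 = 511648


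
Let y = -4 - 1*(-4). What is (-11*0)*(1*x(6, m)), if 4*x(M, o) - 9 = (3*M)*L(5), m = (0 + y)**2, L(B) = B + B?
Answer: 0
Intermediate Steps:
L(B) = 2*B
y = 0 (y = -4 + 4 = 0)
m = 0 (m = (0 + 0)**2 = 0**2 = 0)
x(M, o) = 9/4 + 15*M/2 (x(M, o) = 9/4 + ((3*M)*(2*5))/4 = 9/4 + ((3*M)*10)/4 = 9/4 + (30*M)/4 = 9/4 + 15*M/2)
(-11*0)*(1*x(6, m)) = (-11*0)*(1*(9/4 + (15/2)*6)) = 0*(1*(9/4 + 45)) = 0*(1*(189/4)) = 0*(189/4) = 0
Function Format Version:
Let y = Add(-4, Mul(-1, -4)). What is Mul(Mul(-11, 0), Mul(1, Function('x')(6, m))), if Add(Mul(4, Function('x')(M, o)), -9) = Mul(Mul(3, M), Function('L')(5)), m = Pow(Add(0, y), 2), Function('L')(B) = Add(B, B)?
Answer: 0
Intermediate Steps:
Function('L')(B) = Mul(2, B)
y = 0 (y = Add(-4, 4) = 0)
m = 0 (m = Pow(Add(0, 0), 2) = Pow(0, 2) = 0)
Function('x')(M, o) = Add(Rational(9, 4), Mul(Rational(15, 2), M)) (Function('x')(M, o) = Add(Rational(9, 4), Mul(Rational(1, 4), Mul(Mul(3, M), Mul(2, 5)))) = Add(Rational(9, 4), Mul(Rational(1, 4), Mul(Mul(3, M), 10))) = Add(Rational(9, 4), Mul(Rational(1, 4), Mul(30, M))) = Add(Rational(9, 4), Mul(Rational(15, 2), M)))
Mul(Mul(-11, 0), Mul(1, Function('x')(6, m))) = Mul(Mul(-11, 0), Mul(1, Add(Rational(9, 4), Mul(Rational(15, 2), 6)))) = Mul(0, Mul(1, Add(Rational(9, 4), 45))) = Mul(0, Mul(1, Rational(189, 4))) = Mul(0, Rational(189, 4)) = 0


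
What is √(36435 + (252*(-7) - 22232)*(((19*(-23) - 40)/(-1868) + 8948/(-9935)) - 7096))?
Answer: √3666522605772940130770/4639645 ≈ 13051.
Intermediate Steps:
√(36435 + (252*(-7) - 22232)*(((19*(-23) - 40)/(-1868) + 8948/(-9935)) - 7096)) = √(36435 + (-1764 - 22232)*(((-437 - 40)*(-1/1868) + 8948*(-1/9935)) - 7096)) = √(36435 - 23996*((-477*(-1/1868) - 8948/9935) - 7096)) = √(36435 - 23996*((477/1868 - 8948/9935) - 7096)) = √(36435 - 23996*(-11975869/18558580 - 7096)) = √(36435 - 23996*(-131703659549/18558580)) = √(36435 + 790090253634451/4639645) = √(790259299100026/4639645) = √3666522605772940130770/4639645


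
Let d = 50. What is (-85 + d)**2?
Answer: 1225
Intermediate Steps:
(-85 + d)**2 = (-85 + 50)**2 = (-35)**2 = 1225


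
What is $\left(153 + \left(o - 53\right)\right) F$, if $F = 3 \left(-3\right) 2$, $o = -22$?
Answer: $-1404$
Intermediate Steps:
$F = -18$ ($F = \left(-9\right) 2 = -18$)
$\left(153 + \left(o - 53\right)\right) F = \left(153 - 75\right) \left(-18\right) = 78 \left(-18\right) = -1404$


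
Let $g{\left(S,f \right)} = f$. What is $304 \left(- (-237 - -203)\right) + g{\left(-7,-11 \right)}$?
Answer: $10325$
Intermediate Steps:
$304 \left(- (-237 - -203)\right) + g{\left(-7,-11 \right)} = 304 \left(- (-237 - -203)\right) - 11 = 304 \left(- (-237 + 203)\right) - 11 = 304 \left(\left(-1\right) \left(-34\right)\right) - 11 = 304 \cdot 34 - 11 = 10336 - 11 = 10325$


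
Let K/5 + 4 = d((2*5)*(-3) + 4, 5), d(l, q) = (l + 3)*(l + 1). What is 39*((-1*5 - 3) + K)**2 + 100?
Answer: 316111051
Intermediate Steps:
d(l, q) = (1 + l)*(3 + l) (d(l, q) = (3 + l)*(1 + l) = (1 + l)*(3 + l))
K = 2855 (K = -20 + 5*(3 + ((2*5)*(-3) + 4)**2 + 4*((2*5)*(-3) + 4)) = -20 + 5*(3 + (10*(-3) + 4)**2 + 4*(10*(-3) + 4)) = -20 + 5*(3 + (-30 + 4)**2 + 4*(-30 + 4)) = -20 + 5*(3 + (-26)**2 + 4*(-26)) = -20 + 5*(3 + 676 - 104) = -20 + 5*575 = -20 + 2875 = 2855)
39*((-1*5 - 3) + K)**2 + 100 = 39*((-1*5 - 3) + 2855)**2 + 100 = 39*((-5 - 3) + 2855)**2 + 100 = 39*(-8 + 2855)**2 + 100 = 39*2847**2 + 100 = 39*8105409 + 100 = 316110951 + 100 = 316111051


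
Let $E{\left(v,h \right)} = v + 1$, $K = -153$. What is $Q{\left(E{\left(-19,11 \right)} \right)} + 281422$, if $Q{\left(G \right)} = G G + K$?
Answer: $281593$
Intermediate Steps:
$E{\left(v,h \right)} = 1 + v$
$Q{\left(G \right)} = -153 + G^{2}$ ($Q{\left(G \right)} = G G - 153 = G^{2} - 153 = -153 + G^{2}$)
$Q{\left(E{\left(-19,11 \right)} \right)} + 281422 = \left(-153 + \left(1 - 19\right)^{2}\right) + 281422 = \left(-153 + \left(-18\right)^{2}\right) + 281422 = \left(-153 + 324\right) + 281422 = 171 + 281422 = 281593$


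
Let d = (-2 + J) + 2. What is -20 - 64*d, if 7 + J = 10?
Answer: -212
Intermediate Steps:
J = 3 (J = -7 + 10 = 3)
d = 3 (d = (-2 + 3) + 2 = 1 + 2 = 3)
-20 - 64*d = -20 - 64*3 = -20 - 192 = -212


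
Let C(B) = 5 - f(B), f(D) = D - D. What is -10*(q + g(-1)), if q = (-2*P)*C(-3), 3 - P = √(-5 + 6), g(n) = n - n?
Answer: 200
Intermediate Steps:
g(n) = 0
P = 2 (P = 3 - √(-5 + 6) = 3 - √1 = 3 - 1*1 = 3 - 1 = 2)
f(D) = 0
C(B) = 5 (C(B) = 5 - 1*0 = 5 + 0 = 5)
q = -20 (q = -2*2*5 = -4*5 = -20)
-10*(q + g(-1)) = -10*(-20 + 0) = -10*(-20) = 200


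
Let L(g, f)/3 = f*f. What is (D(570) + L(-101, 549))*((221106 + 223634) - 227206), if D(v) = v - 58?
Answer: 196806272810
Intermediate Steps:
L(g, f) = 3*f**2 (L(g, f) = 3*(f*f) = 3*f**2)
D(v) = -58 + v
(D(570) + L(-101, 549))*((221106 + 223634) - 227206) = ((-58 + 570) + 3*549**2)*((221106 + 223634) - 227206) = (512 + 3*301401)*(444740 - 227206) = (512 + 904203)*217534 = 904715*217534 = 196806272810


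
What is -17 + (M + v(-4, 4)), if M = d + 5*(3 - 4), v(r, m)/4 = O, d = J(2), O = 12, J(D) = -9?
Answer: 17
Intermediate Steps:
d = -9
v(r, m) = 48 (v(r, m) = 4*12 = 48)
M = -14 (M = -9 + 5*(3 - 4) = -9 + 5*(-1) = -9 - 5 = -14)
-17 + (M + v(-4, 4)) = -17 + (-14 + 48) = -17 + 34 = 17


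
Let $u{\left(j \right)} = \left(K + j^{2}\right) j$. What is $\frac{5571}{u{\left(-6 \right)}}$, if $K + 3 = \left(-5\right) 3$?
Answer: $- \frac{619}{12} \approx -51.583$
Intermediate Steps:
$K = -18$ ($K = -3 - 15 = -18$)
$u{\left(j \right)} = j \left(-18 + j^{2}\right)$ ($u{\left(j \right)} = \left(-18 + j^{2}\right) j = j \left(-18 + j^{2}\right)$)
$\frac{5571}{u{\left(-6 \right)}} = \frac{5571}{\left(-6\right) \left(-18 + \left(-6\right)^{2}\right)} = \frac{5571}{\left(-6\right) \left(-18 + 36\right)} = \frac{5571}{\left(-6\right) 18} = \frac{5571}{-108} = 5571 \left(- \frac{1}{108}\right) = - \frac{619}{12}$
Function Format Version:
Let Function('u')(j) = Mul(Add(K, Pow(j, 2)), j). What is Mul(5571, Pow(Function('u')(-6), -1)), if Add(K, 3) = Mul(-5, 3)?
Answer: Rational(-619, 12) ≈ -51.583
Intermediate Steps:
K = -18 (K = Add(-3, Mul(-5, 3)) = Add(-3, -15) = -18)
Function('u')(j) = Mul(j, Add(-18, Pow(j, 2))) (Function('u')(j) = Mul(Add(-18, Pow(j, 2)), j) = Mul(j, Add(-18, Pow(j, 2))))
Mul(5571, Pow(Function('u')(-6), -1)) = Mul(5571, Pow(Mul(-6, Add(-18, Pow(-6, 2))), -1)) = Mul(5571, Pow(Mul(-6, Add(-18, 36)), -1)) = Mul(5571, Pow(Mul(-6, 18), -1)) = Mul(5571, Pow(-108, -1)) = Mul(5571, Rational(-1, 108)) = Rational(-619, 12)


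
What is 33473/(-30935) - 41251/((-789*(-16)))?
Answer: -1698662837/390523440 ≈ -4.3497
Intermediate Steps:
33473/(-30935) - 41251/((-789*(-16))) = 33473*(-1/30935) - 41251/12624 = -33473/30935 - 41251*1/12624 = -33473/30935 - 41251/12624 = -1698662837/390523440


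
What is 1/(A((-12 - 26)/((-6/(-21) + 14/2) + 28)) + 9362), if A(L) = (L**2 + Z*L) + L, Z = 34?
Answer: 169/1576004 ≈ 0.00010723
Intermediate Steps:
A(L) = L**2 + 35*L (A(L) = (L**2 + 34*L) + L = L**2 + 35*L)
1/(A((-12 - 26)/((-6/(-21) + 14/2) + 28)) + 9362) = 1/(((-12 - 26)/((-6/(-21) + 14/2) + 28))*(35 + (-12 - 26)/((-6/(-21) + 14/2) + 28)) + 9362) = 1/((-38/((-6*(-1/21) + 14*(1/2)) + 28))*(35 - 38/((-6*(-1/21) + 14*(1/2)) + 28)) + 9362) = 1/((-38/((2/7 + 7) + 28))*(35 - 38/((2/7 + 7) + 28)) + 9362) = 1/((-38/(51/7 + 28))*(35 - 38/(51/7 + 28)) + 9362) = 1/((-38/247/7)*(35 - 38/247/7) + 9362) = 1/((-38*7/247)*(35 - 38*7/247) + 9362) = 1/(-14*(35 - 14/13)/13 + 9362) = 1/(-14/13*441/13 + 9362) = 1/(-6174/169 + 9362) = 1/(1576004/169) = 169/1576004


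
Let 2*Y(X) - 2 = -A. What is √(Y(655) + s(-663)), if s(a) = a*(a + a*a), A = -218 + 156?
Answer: I*√290994646 ≈ 17059.0*I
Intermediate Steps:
A = -62
s(a) = a*(a + a²)
Y(X) = 32 (Y(X) = 1 + (-1*(-62))/2 = 1 + (½)*62 = 1 + 31 = 32)
√(Y(655) + s(-663)) = √(32 + (-663)²*(1 - 663)) = √(32 + 439569*(-662)) = √(32 - 290994678) = √(-290994646) = I*√290994646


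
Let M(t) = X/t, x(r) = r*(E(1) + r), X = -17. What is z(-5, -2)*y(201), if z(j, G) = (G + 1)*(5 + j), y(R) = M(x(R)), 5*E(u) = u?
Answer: 0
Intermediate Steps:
E(u) = u/5
x(r) = r*(1/5 + r) (x(r) = r*((1/5)*1 + r) = r*(1/5 + r))
M(t) = -17/t
y(R) = -17/(R*(1/5 + R)) (y(R) = -17*1/(R*(1/5 + R)) = -17/(R*(1/5 + R)))
z(j, G) = (1 + G)*(5 + j)
z(-5, -2)*y(201) = (5 - 5 + 5*(-2) - 2*(-5))*(-85/(201*(1 + 5*201))) = (5 - 5 - 10 + 10)*(-85*1/201/(1 + 1005)) = 0*(-85*1/201/1006) = 0*(-85*1/201*1/1006) = 0*(-85/202206) = 0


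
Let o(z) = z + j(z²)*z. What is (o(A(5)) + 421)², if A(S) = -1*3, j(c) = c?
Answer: 152881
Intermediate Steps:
A(S) = -3
o(z) = z + z³ (o(z) = z + z²*z = z + z³)
(o(A(5)) + 421)² = ((-3 + (-3)³) + 421)² = ((-3 - 27) + 421)² = (-30 + 421)² = 391² = 152881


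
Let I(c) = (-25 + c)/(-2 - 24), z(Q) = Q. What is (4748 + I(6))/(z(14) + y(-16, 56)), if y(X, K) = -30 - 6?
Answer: -123467/572 ≈ -215.85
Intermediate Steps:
y(X, K) = -36
I(c) = 25/26 - c/26 (I(c) = (-25 + c)/(-26) = (-25 + c)*(-1/26) = 25/26 - c/26)
(4748 + I(6))/(z(14) + y(-16, 56)) = (4748 + (25/26 - 1/26*6))/(14 - 36) = (4748 + (25/26 - 3/13))/(-22) = (4748 + 19/26)*(-1/22) = (123467/26)*(-1/22) = -123467/572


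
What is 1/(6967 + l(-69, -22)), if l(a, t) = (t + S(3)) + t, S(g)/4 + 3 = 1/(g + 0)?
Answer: 3/20737 ≈ 0.00014467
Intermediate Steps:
S(g) = -12 + 4/g (S(g) = -12 + 4/(g + 0) = -12 + 4/g)
l(a, t) = -32/3 + 2*t (l(a, t) = (t + (-12 + 4/3)) + t = (t - 32/3) + t = (-32/3 + t) + t = -32/3 + 2*t)
1/(6967 + l(-69, -22)) = 1/(6967 + (-32/3 + 2*(-22))) = 1/(6967 + (-32/3 - 44)) = 1/(6967 - 164/3) = 1/(20737/3) = 3/20737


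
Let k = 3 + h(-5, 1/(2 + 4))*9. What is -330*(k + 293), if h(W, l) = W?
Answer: -82830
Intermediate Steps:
k = -42 (k = 3 - 5*9 = 3 - 45 = -42)
-330*(k + 293) = -330*(-42 + 293) = -330*251 = -82830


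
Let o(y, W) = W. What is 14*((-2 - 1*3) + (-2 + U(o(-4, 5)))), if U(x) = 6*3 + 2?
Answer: 182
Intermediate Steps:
U(x) = 20 (U(x) = 18 + 2 = 20)
14*((-2 - 1*3) + (-2 + U(o(-4, 5)))) = 14*((-2 - 1*3) + (-2 + 20)) = 14*((-2 - 3) + 18) = 14*(-5 + 18) = 14*13 = 182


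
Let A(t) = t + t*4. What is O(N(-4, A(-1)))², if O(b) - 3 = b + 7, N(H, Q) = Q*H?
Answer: 900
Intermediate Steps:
A(t) = 5*t (A(t) = t + 4*t = 5*t)
N(H, Q) = H*Q
O(b) = 10 + b (O(b) = 3 + (b + 7) = 3 + (7 + b) = 10 + b)
O(N(-4, A(-1)))² = (10 - 20*(-1))² = (10 - 4*(-5))² = (10 + 20)² = 30² = 900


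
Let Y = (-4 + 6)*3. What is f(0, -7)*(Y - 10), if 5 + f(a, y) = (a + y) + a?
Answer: 48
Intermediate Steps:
Y = 6 (Y = 2*3 = 6)
f(a, y) = -5 + y + 2*a (f(a, y) = -5 + ((a + y) + a) = -5 + (y + 2*a) = -5 + y + 2*a)
f(0, -7)*(Y - 10) = (-5 - 7 + 2*0)*(6 - 10) = (-5 - 7 + 0)*(-4) = -12*(-4) = 48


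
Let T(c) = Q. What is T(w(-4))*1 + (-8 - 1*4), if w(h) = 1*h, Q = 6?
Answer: -6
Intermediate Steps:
w(h) = h
T(c) = 6
T(w(-4))*1 + (-8 - 1*4) = 6*1 + (-8 - 1*4) = 6 + (-8 - 4) = 6 - 12 = -6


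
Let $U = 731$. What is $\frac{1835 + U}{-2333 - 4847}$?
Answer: $- \frac{1283}{3590} \approx -0.35738$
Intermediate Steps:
$\frac{1835 + U}{-2333 - 4847} = \frac{1835 + 731}{-2333 - 4847} = \frac{2566}{-7180} = 2566 \left(- \frac{1}{7180}\right) = - \frac{1283}{3590}$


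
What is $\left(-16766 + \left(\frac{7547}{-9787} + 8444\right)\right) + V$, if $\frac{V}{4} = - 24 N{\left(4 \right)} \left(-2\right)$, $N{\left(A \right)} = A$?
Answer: $- \frac{73938545}{9787} \approx -7554.8$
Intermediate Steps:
$V = 768$ ($V = 4 \left(-24\right) 4 \left(-2\right) = 4 \left(\left(-96\right) \left(-2\right)\right) = 4 \cdot 192 = 768$)
$\left(-16766 + \left(\frac{7547}{-9787} + 8444\right)\right) + V = \left(-16766 + \left(\frac{7547}{-9787} + 8444\right)\right) + 768 = \left(-16766 + \left(7547 \left(- \frac{1}{9787}\right) + 8444\right)\right) + 768 = \left(-16766 + \left(- \frac{7547}{9787} + 8444\right)\right) + 768 = \left(-16766 + \frac{82633881}{9787}\right) + 768 = - \frac{81454961}{9787} + 768 = - \frac{73938545}{9787}$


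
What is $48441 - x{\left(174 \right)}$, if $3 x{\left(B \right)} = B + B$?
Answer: $48325$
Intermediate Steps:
$x{\left(B \right)} = \frac{2 B}{3}$ ($x{\left(B \right)} = \frac{B + B}{3} = \frac{2 B}{3}$)
$48441 - x{\left(174 \right)} = 48441 - \frac{2}{3} \cdot 174 = 48441 - 116 = 48325$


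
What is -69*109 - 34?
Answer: -7555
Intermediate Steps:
-69*109 - 34 = -7521 - 34 = -7555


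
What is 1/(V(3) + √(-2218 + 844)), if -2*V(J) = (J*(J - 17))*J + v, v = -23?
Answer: 298/27697 - 4*I*√1374/27697 ≈ 0.010759 - 0.0053533*I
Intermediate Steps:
V(J) = 23/2 - J²*(-17 + J)/2 (V(J) = -((J*(J - 17))*J - 23)/2 = -((J*(-17 + J))*J - 23)/2 = -(J²*(-17 + J) - 23)/2 = -(-23 + J²*(-17 + J))/2 = 23/2 - J²*(-17 + J)/2)
1/(V(3) + √(-2218 + 844)) = 1/((23/2 - ½*3³ + (17/2)*3²) + √(-2218 + 844)) = 1/((23/2 - ½*27 + (17/2)*9) + √(-1374)) = 1/((23/2 - 27/2 + 153/2) + I*√1374) = 1/(149/2 + I*√1374)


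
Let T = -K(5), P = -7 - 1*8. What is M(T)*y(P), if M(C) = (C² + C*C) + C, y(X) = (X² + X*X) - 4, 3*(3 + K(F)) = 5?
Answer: 19624/9 ≈ 2180.4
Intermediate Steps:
K(F) = -4/3 (K(F) = -3 + (⅓)*5 = -3 + 5/3 = -4/3)
P = -15 (P = -7 - 8 = -15)
y(X) = -4 + 2*X² (y(X) = (X² + X²) - 4 = 2*X² - 4 = -4 + 2*X²)
T = 4/3 (T = -1*(-4/3) = 4/3 ≈ 1.3333)
M(C) = C + 2*C² (M(C) = (C² + C²) + C = 2*C² + C = C + 2*C²)
M(T)*y(P) = (4*(1 + 2*(4/3))/3)*(-4 + 2*(-15)²) = (4*(1 + 8/3)/3)*(-4 + 2*225) = ((4/3)*(11/3))*(-4 + 450) = (44/9)*446 = 19624/9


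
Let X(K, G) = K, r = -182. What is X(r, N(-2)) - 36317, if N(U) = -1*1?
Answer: -36499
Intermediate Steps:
N(U) = -1
X(r, N(-2)) - 36317 = -182 - 36317 = -36499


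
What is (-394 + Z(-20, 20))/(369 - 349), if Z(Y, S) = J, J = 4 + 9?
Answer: -381/20 ≈ -19.050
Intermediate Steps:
J = 13
Z(Y, S) = 13
(-394 + Z(-20, 20))/(369 - 349) = (-394 + 13)/(369 - 349) = -381/20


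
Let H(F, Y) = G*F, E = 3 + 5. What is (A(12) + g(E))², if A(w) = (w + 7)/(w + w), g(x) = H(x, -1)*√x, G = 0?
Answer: 361/576 ≈ 0.62674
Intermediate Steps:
E = 8
H(F, Y) = 0 (H(F, Y) = 0*F = 0)
g(x) = 0 (g(x) = 0*√x = 0)
A(w) = (7 + w)/(2*w) (A(w) = (7 + w)/((2*w)) = (7 + w)*(1/(2*w)) = (7 + w)/(2*w))
(A(12) + g(E))² = ((½)*(7 + 12)/12 + 0)² = ((½)*(1/12)*19 + 0)² = (19/24 + 0)² = (19/24)² = 361/576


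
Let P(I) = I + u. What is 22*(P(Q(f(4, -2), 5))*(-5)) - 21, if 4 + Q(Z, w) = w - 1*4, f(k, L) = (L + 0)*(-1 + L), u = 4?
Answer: -131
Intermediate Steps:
f(k, L) = L*(-1 + L)
Q(Z, w) = -8 + w (Q(Z, w) = -4 + (w - 1*4) = -4 + (w - 4) = -4 + (-4 + w) = -8 + w)
P(I) = 4 + I (P(I) = I + 4 = 4 + I)
22*(P(Q(f(4, -2), 5))*(-5)) - 21 = 22*((4 + (-8 + 5))*(-5)) - 21 = 22*((4 - 3)*(-5)) - 21 = 22*(1*(-5)) - 21 = 22*(-5) - 21 = -110 - 21 = -131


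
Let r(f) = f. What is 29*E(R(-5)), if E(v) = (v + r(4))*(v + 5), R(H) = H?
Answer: 0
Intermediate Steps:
E(v) = (4 + v)*(5 + v) (E(v) = (v + 4)*(v + 5) = (4 + v)*(5 + v))
29*E(R(-5)) = 29*(20 + (-5)² + 9*(-5)) = 29*(20 + 25 - 45) = 29*0 = 0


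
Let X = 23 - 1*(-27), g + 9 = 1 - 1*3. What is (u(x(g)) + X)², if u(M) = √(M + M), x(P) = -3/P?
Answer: (550 + √66)²/121 ≈ 2574.4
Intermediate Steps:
g = -11 (g = -9 + (1 - 1*3) = -9 + (1 - 3) = -9 - 2 = -11)
u(M) = √2*√M (u(M) = √(2*M) = √2*√M)
X = 50 (X = 23 + 27 = 50)
(u(x(g)) + X)² = (√2*√(-3/(-11)) + 50)² = (√2*√(-3*(-1/11)) + 50)² = (√2*√(3/11) + 50)² = (√2*(√33/11) + 50)² = (√66/11 + 50)² = (50 + √66/11)²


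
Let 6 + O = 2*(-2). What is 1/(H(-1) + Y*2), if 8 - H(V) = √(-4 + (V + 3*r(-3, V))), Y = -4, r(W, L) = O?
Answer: I*√35/35 ≈ 0.16903*I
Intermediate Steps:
O = -10 (O = -6 + 2*(-2) = -6 - 4 = -10)
r(W, L) = -10
H(V) = 8 - √(-34 + V) (H(V) = 8 - √(-4 + (V + 3*(-10))) = 8 - √(-4 + (V - 30)) = 8 - √(-4 + (-30 + V)) = 8 - √(-34 + V))
1/(H(-1) + Y*2) = 1/((8 - √(-34 - 1)) - 4*2) = 1/((8 - √(-35)) - 8) = 1/((8 - I*√35) - 8) = 1/(-I*√35) = I*√35/35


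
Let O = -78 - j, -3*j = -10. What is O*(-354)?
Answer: 28792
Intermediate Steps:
j = 10/3 (j = -⅓*(-10) = 10/3 ≈ 3.3333)
O = -244/3 (O = -78 - 1*10/3 = -78 - 10/3 = -244/3 ≈ -81.333)
O*(-354) = -244/3*(-354) = 28792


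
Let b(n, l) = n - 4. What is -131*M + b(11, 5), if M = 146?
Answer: -19119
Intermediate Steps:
b(n, l) = -4 + n
-131*M + b(11, 5) = -131*146 + (-4 + 11) = -19126 + 7 = -19119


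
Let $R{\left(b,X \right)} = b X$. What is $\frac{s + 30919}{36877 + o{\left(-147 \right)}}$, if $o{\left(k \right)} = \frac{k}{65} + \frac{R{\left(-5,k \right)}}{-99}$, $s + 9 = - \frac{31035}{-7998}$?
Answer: $\frac{176783188725}{210828317074} \approx 0.83852$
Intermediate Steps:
$R{\left(b,X \right)} = X b$
$s = - \frac{13649}{2666}$ ($s = -9 - \frac{31035}{-7998} = -9 - - \frac{10345}{2666} = -9 + \frac{10345}{2666} = - \frac{13649}{2666} \approx -5.1197$)
$o{\left(k \right)} = \frac{424 k}{6435}$ ($o{\left(k \right)} = \frac{k}{65} + \frac{k \left(-5\right)}{-99} = k \frac{1}{65} + - 5 k \left(- \frac{1}{99}\right) = \frac{k}{65} + \frac{5 k}{99} = \frac{424 k}{6435}$)
$\frac{s + 30919}{36877 + o{\left(-147 \right)}} = \frac{- \frac{13649}{2666} + 30919}{36877 + \frac{424}{6435} \left(-147\right)} = \frac{82416405}{2666 \left(36877 - \frac{20776}{2145}\right)} = \frac{82416405}{2666 \cdot \frac{79080389}{2145}} = \frac{82416405}{2666} \cdot \frac{2145}{79080389} = \frac{176783188725}{210828317074}$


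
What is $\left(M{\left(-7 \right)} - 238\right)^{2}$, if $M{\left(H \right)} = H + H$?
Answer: $63504$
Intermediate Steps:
$M{\left(H \right)} = 2 H$
$\left(M{\left(-7 \right)} - 238\right)^{2} = \left(2 \left(-7\right) - 238\right)^{2} = \left(-14 - 238\right)^{2} = \left(-252\right)^{2} = 63504$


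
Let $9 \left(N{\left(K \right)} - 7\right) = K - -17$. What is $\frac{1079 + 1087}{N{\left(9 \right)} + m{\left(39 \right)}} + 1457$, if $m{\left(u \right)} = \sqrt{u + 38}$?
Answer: $\frac{2094277}{842} - \frac{87723 \sqrt{77}}{842} \approx 1573.1$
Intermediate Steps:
$N{\left(K \right)} = \frac{80}{9} + \frac{K}{9}$ ($N{\left(K \right)} = 7 + \frac{K - -17}{9} = 7 + \frac{K + 17}{9} = 7 + \frac{17 + K}{9} = 7 + \left(\frac{17}{9} + \frac{K}{9}\right) = \frac{80}{9} + \frac{K}{9}$)
$m{\left(u \right)} = \sqrt{38 + u}$
$\frac{1079 + 1087}{N{\left(9 \right)} + m{\left(39 \right)}} + 1457 = \frac{1079 + 1087}{\left(\frac{80}{9} + \frac{1}{9} \cdot 9\right) + \sqrt{38 + 39}} + 1457 = \frac{2166}{\left(\frac{80}{9} + 1\right) + \sqrt{77}} + 1457 = \frac{2166}{\frac{89}{9} + \sqrt{77}} + 1457 = 1457 + \frac{2166}{\frac{89}{9} + \sqrt{77}}$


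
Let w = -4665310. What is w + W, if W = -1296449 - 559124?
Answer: -6520883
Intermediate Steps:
W = -1855573
w + W = -4665310 - 1855573 = -6520883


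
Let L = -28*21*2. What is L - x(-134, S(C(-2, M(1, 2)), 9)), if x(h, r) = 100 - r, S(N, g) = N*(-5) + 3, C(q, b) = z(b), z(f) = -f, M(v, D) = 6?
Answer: -1243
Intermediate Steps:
L = -1176 (L = -588*2 = -1176)
C(q, b) = -b
S(N, g) = 3 - 5*N (S(N, g) = -5*N + 3 = 3 - 5*N)
L - x(-134, S(C(-2, M(1, 2)), 9)) = -1176 - (100 - (3 - (-5)*6)) = -1176 - (100 - (3 - 5*(-6))) = -1176 - (100 - (3 + 30)) = -1176 - (100 - 1*33) = -1176 - (100 - 33) = -1176 - 1*67 = -1176 - 67 = -1243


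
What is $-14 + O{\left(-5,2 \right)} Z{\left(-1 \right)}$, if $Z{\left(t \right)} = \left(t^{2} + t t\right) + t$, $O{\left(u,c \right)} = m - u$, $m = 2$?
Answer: $-7$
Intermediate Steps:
$O{\left(u,c \right)} = 2 - u$
$Z{\left(t \right)} = t + 2 t^{2}$ ($Z{\left(t \right)} = \left(t^{2} + t^{2}\right) + t = 2 t^{2} + t = t + 2 t^{2}$)
$-14 + O{\left(-5,2 \right)} Z{\left(-1 \right)} = -14 + \left(2 - -5\right) \left(- (1 + 2 \left(-1\right))\right) = -14 + \left(2 + 5\right) \left(- (1 - 2)\right) = -14 + 7 \left(\left(-1\right) \left(-1\right)\right) = -14 + 7 \cdot 1 = -14 + 7 = -7$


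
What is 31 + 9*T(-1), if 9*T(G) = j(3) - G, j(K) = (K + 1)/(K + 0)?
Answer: 100/3 ≈ 33.333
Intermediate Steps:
j(K) = (1 + K)/K
T(G) = 4/27 - G/9 (T(G) = ((1 + 3)/3 - G)/9 = ((⅓)*4 - G)/9 = (4/3 - G)/9 = 4/27 - G/9)
31 + 9*T(-1) = 31 + 9*(4/27 - ⅑*(-1)) = 31 + 9*(4/27 + ⅑) = 31 + 9*(7/27) = 31 + 7/3 = 100/3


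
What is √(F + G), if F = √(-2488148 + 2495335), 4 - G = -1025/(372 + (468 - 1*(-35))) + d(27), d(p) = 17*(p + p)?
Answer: √(-1118215 + 1225*√7187)/35 ≈ 28.776*I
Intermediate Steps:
d(p) = 34*p (d(p) = 17*(2*p) = 34*p)
G = -31949/35 (G = 4 - (-1025/(372 + (468 - 1*(-35))) + 34*27) = 4 - (-1025/(372 + (468 + 35)) + 918) = 4 - (-1025/(372 + 503) + 918) = 4 - (-1025/875 + 918) = 4 - (-1025*1/875 + 918) = 4 - (-41/35 + 918) = 4 - 1*32089/35 = 4 - 32089/35 = -31949/35 ≈ -912.83)
F = √7187 ≈ 84.776
√(F + G) = √(√7187 - 31949/35) = √(-31949/35 + √7187)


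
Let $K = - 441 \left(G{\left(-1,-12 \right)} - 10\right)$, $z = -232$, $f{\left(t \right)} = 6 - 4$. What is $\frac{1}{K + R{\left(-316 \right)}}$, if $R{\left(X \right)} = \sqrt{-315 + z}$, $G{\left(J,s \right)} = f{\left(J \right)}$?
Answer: $\frac{3528}{12447331} - \frac{i \sqrt{547}}{12447331} \approx 0.00028343 - 1.879 \cdot 10^{-6} i$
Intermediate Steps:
$f{\left(t \right)} = 2$ ($f{\left(t \right)} = 6 - 4 = 2$)
$G{\left(J,s \right)} = 2$
$R{\left(X \right)} = i \sqrt{547}$ ($R{\left(X \right)} = \sqrt{-315 - 232} = \sqrt{-547} = i \sqrt{547}$)
$K = 3528$ ($K = - 441 \left(2 - 10\right) = \left(-441\right) \left(-8\right) = 3528$)
$\frac{1}{K + R{\left(-316 \right)}} = \frac{1}{3528 + i \sqrt{547}}$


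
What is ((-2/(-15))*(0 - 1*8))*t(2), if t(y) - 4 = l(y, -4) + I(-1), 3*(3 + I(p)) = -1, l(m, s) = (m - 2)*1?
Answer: -32/45 ≈ -0.71111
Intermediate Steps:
l(m, s) = -2 + m (l(m, s) = (-2 + m)*1 = -2 + m)
I(p) = -10/3 (I(p) = -3 + (1/3)*(-1) = -3 - 1/3 = -10/3)
t(y) = -4/3 + y (t(y) = 4 + ((-2 + y) - 10/3) = 4 + (-16/3 + y) = -4/3 + y)
((-2/(-15))*(0 - 1*8))*t(2) = ((-2/(-15))*(0 - 1*8))*(-4/3 + 2) = ((-2*(-1/15))*(0 - 8))*(2/3) = ((2/15)*(-8))*(2/3) = -16/15*2/3 = -32/45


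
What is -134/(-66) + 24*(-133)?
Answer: -105269/33 ≈ -3190.0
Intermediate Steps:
-134/(-66) + 24*(-133) = -134*(-1/66) - 3192 = 67/33 - 3192 = -105269/33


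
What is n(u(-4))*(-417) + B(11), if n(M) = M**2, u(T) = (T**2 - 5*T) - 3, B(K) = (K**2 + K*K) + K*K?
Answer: -453750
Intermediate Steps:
B(K) = 3*K**2 (B(K) = (K**2 + K**2) + K**2 = 2*K**2 + K**2 = 3*K**2)
u(T) = -3 + T**2 - 5*T
n(u(-4))*(-417) + B(11) = (-3 + (-4)**2 - 5*(-4))**2*(-417) + 3*11**2 = (-3 + 16 + 20)**2*(-417) + 3*121 = 33**2*(-417) + 363 = 1089*(-417) + 363 = -454113 + 363 = -453750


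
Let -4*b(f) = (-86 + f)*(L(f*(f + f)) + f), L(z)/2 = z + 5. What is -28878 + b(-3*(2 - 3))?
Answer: -111445/4 ≈ -27861.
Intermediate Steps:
L(z) = 10 + 2*z (L(z) = 2*(z + 5) = 2*(5 + z) = 10 + 2*z)
b(f) = -(-86 + f)*(10 + f + 4*f²)/4 (b(f) = -(-86 + f)*((10 + 2*(f*(f + f))) + f)/4 = -(-86 + f)*((10 + 2*(f*(2*f))) + f)/4 = -(-86 + f)*((10 + 2*(2*f²)) + f)/4 = -(-86 + f)*((10 + 4*f²) + f)/4 = -(-86 + f)*(10 + f + 4*f²)/4)
-28878 + b(-3*(2 - 3)) = -28878 + (215 - (-3*(2 - 3))³ + 19*(-3*(2 - 3)) + 343*(-3*(2 - 3))²/4) = -28878 + (215 - (-3*(-1))³ + 19*(-3*(-1)) + 343*(-3*(-1))²/4) = -28878 + (215 - 1*3³ + 19*3 + (343/4)*3²) = -28878 + (215 - 1*27 + 57 + (343/4)*9) = -28878 + (215 - 27 + 57 + 3087/4) = -28878 + 4067/4 = -111445/4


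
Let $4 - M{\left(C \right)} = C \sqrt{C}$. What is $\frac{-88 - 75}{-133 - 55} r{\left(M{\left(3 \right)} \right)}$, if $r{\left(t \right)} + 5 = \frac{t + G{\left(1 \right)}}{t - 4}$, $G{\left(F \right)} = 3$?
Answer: $- \frac{163}{47} - \frac{1141 \sqrt{3}}{1692} \approx -4.6361$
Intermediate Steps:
$M{\left(C \right)} = 4 - C^{\frac{3}{2}}$ ($M{\left(C \right)} = 4 - C \sqrt{C} = 4 - C^{\frac{3}{2}}$)
$r{\left(t \right)} = -5 + \frac{3 + t}{-4 + t}$ ($r{\left(t \right)} = -5 + \frac{t + 3}{t - 4} = -5 + \frac{3 + t}{-4 + t}$)
$\frac{-88 - 75}{-133 - 55} r{\left(M{\left(3 \right)} \right)} = \frac{-88 - 75}{-133 - 55} \frac{23 - 4 \left(4 - 3^{\frac{3}{2}}\right)}{-4 + \left(4 - 3^{\frac{3}{2}}\right)} = - \frac{163}{-188} \frac{23 - 4 \left(4 - 3 \sqrt{3}\right)}{-4 + \left(4 - 3 \sqrt{3}\right)} = \left(-163\right) \left(- \frac{1}{188}\right) \frac{23 - 4 \left(4 - 3 \sqrt{3}\right)}{-4 + \left(4 - 3 \sqrt{3}\right)} = \frac{163 \frac{23 - \left(16 - 12 \sqrt{3}\right)}{\left(-3\right) \sqrt{3}}}{188} = \frac{163 - \frac{\sqrt{3}}{9} \left(7 + 12 \sqrt{3}\right)}{188} = \frac{163 \left(- \frac{\sqrt{3} \left(7 + 12 \sqrt{3}\right)}{9}\right)}{188} = - \frac{163 \sqrt{3} \left(7 + 12 \sqrt{3}\right)}{1692}$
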